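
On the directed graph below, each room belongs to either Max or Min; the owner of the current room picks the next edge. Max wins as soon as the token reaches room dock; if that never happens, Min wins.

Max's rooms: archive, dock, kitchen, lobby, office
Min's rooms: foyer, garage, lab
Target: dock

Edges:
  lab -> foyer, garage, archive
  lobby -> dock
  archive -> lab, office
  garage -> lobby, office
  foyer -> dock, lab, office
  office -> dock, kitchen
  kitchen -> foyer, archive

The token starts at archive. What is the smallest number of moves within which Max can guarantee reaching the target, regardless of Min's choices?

2

A0 = {dock}
A1: add {lobby, office} — lobby (Max) has lobby→dock; office (Max) has office→dock.
A2: add {archive, garage} — garage (Min): all of {lobby, office} already in; archive (Max) has archive→office.
archive enters the attractor at level 2, so Max can force the target in 2 moves from there.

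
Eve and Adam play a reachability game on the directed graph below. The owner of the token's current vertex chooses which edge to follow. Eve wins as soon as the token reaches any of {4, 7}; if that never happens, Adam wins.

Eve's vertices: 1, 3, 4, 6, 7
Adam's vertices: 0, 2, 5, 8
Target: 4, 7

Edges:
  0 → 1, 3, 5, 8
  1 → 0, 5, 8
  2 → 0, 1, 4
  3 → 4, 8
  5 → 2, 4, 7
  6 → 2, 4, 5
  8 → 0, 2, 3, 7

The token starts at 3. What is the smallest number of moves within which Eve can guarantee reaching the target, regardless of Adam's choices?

1

A0 = {4, 7}
A1: add {3, 6} — 3 (Eve) has 3→4; 6 (Eve) has 6→4.
A2 = A1; e.g. 0 (Adam) can still go to 1. Fixed point.
3 enters the attractor at level 1, so Eve can force the target in 1 move from there.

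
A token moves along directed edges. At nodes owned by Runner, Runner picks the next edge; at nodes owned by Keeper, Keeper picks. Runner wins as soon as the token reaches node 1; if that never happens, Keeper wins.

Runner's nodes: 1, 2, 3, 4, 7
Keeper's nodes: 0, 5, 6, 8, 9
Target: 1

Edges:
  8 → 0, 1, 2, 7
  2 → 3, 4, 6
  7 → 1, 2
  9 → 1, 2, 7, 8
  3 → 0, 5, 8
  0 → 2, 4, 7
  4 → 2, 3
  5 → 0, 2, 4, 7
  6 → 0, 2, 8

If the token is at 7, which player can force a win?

Runner

A0 = {1}
A1: add {7} — 7 (Runner) has 7→1.
A2 = A1; e.g. 0 (Keeper) can still go to 2. Fixed point.
7 ∈ A1, so Runner can force the target.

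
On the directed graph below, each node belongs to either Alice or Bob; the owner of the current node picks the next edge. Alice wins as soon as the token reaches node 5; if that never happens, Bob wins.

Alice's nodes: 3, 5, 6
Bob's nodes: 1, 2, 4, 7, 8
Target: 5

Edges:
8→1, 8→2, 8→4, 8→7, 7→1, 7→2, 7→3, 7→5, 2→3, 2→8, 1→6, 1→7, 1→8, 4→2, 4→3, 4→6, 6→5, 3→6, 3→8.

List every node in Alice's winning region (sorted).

3, 5, 6

A0 = {5}
A1: add {6} — 6 (Alice) has 6→5.
A2: add {3} — 3 (Alice) has 3→6.
A3 = A2; e.g. 1 (Bob) can still go to 7. Fixed point.
Alice's winning region = {3, 5, 6}.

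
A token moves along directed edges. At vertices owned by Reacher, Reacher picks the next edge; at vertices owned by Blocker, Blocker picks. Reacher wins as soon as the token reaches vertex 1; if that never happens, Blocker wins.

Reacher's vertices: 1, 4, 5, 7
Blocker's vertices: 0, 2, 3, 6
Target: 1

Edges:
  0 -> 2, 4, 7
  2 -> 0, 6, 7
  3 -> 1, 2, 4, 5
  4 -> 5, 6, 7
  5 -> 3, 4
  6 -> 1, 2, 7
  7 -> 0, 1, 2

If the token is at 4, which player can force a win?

Reacher

A0 = {1}
A1: add {7} — 7 (Reacher) has 7→1.
A2: add {4} — 4 (Reacher) has 4→7.
4 ∈ A2, so Reacher can force the target.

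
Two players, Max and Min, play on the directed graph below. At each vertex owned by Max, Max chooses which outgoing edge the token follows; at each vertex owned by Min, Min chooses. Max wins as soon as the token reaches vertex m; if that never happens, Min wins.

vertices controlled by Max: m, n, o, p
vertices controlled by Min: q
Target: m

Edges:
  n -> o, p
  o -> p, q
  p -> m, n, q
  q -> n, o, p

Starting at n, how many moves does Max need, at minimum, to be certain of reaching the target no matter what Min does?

2

A0 = {m}
A1: add {p} — p (Max) has p→m.
A2: add {n, o} — n (Max) has n→p; o (Max) has o→p.
n enters the attractor at level 2, so Max can force the target in 2 moves from there.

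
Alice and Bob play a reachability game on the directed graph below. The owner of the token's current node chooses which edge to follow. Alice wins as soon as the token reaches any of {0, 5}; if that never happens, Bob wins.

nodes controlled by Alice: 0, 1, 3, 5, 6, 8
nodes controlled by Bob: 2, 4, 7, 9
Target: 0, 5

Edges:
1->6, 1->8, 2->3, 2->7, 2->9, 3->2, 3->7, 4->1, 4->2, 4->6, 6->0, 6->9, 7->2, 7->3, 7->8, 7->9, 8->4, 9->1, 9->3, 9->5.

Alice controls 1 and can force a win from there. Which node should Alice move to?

6

A0 = {0, 5}
A1: add {6} — 6 (Alice) has 6→0.
A2: add {1} — 1 (Alice) has 1→6.
A3 = A2; e.g. 2 (Bob) can still go to 3. Fixed point.
From 1, successor 6 is in the attractor (rank 1); the other successor 8 is not.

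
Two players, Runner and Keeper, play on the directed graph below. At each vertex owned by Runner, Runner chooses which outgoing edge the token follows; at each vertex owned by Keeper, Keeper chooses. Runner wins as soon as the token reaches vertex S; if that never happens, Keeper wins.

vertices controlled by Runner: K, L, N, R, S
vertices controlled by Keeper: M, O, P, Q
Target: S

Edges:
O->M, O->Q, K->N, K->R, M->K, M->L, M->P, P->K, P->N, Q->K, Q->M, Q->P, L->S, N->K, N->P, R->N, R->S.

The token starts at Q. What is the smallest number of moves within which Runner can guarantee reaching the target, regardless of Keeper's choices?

6

A0 = {S}
A1: add {L, R} — L (Runner) has L→S; R (Runner) has R→S.
A2: add {K} — K (Runner) has K→R.
A3: add {N} — N (Runner) has N→K.
A4: add {P} — P (Keeper): all of {K, N} already in.
A5: add {M} — M (Keeper): all of {K, L, P} already in.
A6: add {Q} — Q (Keeper): all of {K, M, P} already in.
Q enters the attractor at level 6, so Runner can force the target in 6 moves from there.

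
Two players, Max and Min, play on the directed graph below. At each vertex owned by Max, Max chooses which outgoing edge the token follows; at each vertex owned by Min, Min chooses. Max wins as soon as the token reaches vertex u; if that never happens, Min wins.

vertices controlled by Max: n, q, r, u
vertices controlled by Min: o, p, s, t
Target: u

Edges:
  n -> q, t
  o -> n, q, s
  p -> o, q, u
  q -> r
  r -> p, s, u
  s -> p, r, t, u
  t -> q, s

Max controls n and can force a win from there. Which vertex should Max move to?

A0 = {u}
A1: add {r} — r (Max) has r→u.
A2: add {q} — q (Max) has q→r.
A3: add {n} — n (Max) has n→q.
A4 = A3; e.g. o (Min) can still go to s. Fixed point.
From n, successor q is in the attractor (rank 2); the other successor t is not.

q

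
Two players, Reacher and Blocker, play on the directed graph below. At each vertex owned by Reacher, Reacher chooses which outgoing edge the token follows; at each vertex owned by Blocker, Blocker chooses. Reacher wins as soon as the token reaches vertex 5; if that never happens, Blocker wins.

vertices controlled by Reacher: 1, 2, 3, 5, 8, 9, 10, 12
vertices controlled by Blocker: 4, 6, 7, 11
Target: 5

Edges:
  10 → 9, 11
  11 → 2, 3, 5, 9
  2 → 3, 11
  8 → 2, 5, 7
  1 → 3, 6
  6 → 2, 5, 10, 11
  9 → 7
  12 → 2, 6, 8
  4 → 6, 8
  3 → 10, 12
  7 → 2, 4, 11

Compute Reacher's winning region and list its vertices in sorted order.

A0 = {5}
A1: add {8} — 8 (Reacher) has 8→5.
A2: add {12} — 12 (Reacher) has 12→8.
A3: add {3} — 3 (Reacher) has 3→12.
A4: add {1, 2} — 1 (Reacher) has 1→3; 2 (Reacher) has 2→3.
A5 = A4; e.g. 4 (Blocker) can still go to 6. Fixed point.
Reacher's winning region = {1, 2, 3, 5, 8, 12}.

1, 2, 3, 5, 8, 12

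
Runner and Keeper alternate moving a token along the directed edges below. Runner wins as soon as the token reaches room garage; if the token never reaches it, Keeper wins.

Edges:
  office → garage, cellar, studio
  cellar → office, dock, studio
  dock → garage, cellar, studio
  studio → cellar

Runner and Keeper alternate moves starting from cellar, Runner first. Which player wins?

Track states (vertex, player-to-move).
A0 = {(garage,Runner), (garage,Keeper)}
A1: add {(office,Runner), (dock,Runner)}.
A2 = A1; e.g. (office,Keeper) stays out. (cellar,Runner) never enters ⇒ Keeper avoids the target.

Keeper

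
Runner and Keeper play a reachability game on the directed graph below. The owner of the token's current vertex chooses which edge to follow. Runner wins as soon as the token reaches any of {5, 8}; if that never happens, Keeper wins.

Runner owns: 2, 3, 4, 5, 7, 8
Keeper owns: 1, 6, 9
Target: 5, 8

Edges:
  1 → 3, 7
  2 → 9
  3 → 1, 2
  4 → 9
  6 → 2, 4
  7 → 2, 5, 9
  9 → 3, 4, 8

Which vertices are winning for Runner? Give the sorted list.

A0 = {5, 8}
A1: add {7} — 7 (Runner) has 7→5.
A2 = A1; e.g. 1 (Keeper) can still go to 3. Fixed point.
Runner's winning region = {5, 7, 8}.

5, 7, 8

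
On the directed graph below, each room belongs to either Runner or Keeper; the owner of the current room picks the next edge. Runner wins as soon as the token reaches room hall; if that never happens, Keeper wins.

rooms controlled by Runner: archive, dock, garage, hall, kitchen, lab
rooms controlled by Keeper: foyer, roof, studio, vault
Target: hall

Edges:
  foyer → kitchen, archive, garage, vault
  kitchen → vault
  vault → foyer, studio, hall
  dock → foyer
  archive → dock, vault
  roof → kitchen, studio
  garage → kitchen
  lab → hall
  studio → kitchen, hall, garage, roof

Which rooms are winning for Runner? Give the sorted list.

A0 = {hall}
A1: add {lab} — lab (Runner) has lab→hall.
A2 = A1; e.g. kitchen (Runner) has no edge into A1. Fixed point.
Runner's winning region = {hall, lab}.

hall, lab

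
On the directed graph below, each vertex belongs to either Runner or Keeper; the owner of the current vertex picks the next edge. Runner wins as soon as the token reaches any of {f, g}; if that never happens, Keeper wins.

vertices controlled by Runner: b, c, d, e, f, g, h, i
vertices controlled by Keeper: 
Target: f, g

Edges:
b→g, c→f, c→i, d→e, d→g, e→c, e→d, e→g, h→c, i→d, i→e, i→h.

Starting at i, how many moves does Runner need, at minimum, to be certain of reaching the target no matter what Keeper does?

A0 = {f, g}
A1: add {b, c, d, e} — b (Runner) has b→g; c (Runner) has c→f; d (Runner) has d→g; e (Runner) has e→g.
A2: add {h, i} — h (Runner) has h→c; i (Runner) has i→d.
A2 = all vertices. Fixed point.
i enters the attractor at level 2, so Runner can force the target in 2 moves from there.

2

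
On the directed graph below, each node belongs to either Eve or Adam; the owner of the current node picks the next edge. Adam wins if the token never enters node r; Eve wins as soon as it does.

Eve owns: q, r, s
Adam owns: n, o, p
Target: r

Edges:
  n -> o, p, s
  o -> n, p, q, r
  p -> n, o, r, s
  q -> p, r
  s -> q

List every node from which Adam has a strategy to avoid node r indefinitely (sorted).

n, o, p

A0 = {r}
A1: add {q} — q (Eve) has q→r.
A2: add {s} — s (Eve) has s→q.
A3 = A2; e.g. n (Adam) can still go to o. Fixed point.
Eve's attractor = {q, r, s}; Adam avoids the target exactly from the complement.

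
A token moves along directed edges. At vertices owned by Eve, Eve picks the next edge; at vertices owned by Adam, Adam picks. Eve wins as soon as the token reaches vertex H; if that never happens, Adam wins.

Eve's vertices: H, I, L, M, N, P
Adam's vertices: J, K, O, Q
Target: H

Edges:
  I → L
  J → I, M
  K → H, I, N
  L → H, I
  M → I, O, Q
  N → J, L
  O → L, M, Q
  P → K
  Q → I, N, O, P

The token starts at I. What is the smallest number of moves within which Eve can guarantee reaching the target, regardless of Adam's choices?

2

A0 = {H}
A1: add {L} — L (Eve) has L→H.
A2: add {I, N} — I (Eve) has I→L; N (Eve) has N→L.
I enters the attractor at level 2, so Eve can force the target in 2 moves from there.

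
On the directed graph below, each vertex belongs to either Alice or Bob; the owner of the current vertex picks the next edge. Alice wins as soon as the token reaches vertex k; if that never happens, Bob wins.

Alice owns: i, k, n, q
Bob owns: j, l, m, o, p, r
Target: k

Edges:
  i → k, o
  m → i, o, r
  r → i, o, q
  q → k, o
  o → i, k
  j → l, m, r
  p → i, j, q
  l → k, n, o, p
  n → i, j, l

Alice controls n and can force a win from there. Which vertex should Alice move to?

A0 = {k}
A1: add {i, q} — i (Alice) has i→k; q (Alice) has q→k.
A2: add {n, o} — n (Alice) has n→i; o (Bob): all of {i, k} already in.
A3: add {r} — r (Bob): all of {i, o, q} already in.
A4: add {m} — m (Bob): all of {i, o, r} already in.
A5 = A4; e.g. j (Bob) can still go to l. Fixed point.
From n, successor i is in the attractor (rank 1); the other successors j, l are not.

i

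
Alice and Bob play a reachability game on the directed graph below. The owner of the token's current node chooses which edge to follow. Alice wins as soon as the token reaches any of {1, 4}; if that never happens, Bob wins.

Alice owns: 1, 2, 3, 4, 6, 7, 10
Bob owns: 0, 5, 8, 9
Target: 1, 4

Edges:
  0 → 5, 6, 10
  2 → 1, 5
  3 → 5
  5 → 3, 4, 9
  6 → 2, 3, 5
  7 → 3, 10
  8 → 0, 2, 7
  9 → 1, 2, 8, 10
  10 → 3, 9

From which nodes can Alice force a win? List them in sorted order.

1, 2, 4, 6

A0 = {1, 4}
A1: add {2} — 2 (Alice) has 2→1.
A2: add {6} — 6 (Alice) has 6→2.
A3 = A2; e.g. 0 (Bob) can still go to 5. Fixed point.
Alice's winning region = {1, 2, 4, 6}.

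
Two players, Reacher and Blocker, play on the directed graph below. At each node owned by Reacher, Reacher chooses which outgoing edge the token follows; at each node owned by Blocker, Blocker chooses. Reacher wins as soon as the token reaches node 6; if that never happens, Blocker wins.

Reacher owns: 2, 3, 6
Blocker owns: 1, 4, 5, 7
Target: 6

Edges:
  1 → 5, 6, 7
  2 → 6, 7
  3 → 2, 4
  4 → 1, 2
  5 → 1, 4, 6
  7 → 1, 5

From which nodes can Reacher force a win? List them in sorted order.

2, 3, 6

A0 = {6}
A1: add {2} — 2 (Reacher) has 2→6.
A2: add {3} — 3 (Reacher) has 3→2.
A3 = A2; e.g. 1 (Blocker) can still go to 5. Fixed point.
Reacher's winning region = {2, 3, 6}.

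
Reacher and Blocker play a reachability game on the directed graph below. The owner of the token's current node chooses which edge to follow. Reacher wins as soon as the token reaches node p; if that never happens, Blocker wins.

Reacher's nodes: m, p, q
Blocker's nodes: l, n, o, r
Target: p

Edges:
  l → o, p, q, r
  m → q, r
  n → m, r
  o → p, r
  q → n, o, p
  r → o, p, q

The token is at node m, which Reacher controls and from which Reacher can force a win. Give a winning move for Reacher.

q

A0 = {p}
A1: add {q} — q (Reacher) has q→p.
A2: add {m} — m (Reacher) has m→q.
A3 = A2; e.g. l (Blocker) can still go to o. Fixed point.
From m, successor q is in the attractor (rank 1); the other successor r is not.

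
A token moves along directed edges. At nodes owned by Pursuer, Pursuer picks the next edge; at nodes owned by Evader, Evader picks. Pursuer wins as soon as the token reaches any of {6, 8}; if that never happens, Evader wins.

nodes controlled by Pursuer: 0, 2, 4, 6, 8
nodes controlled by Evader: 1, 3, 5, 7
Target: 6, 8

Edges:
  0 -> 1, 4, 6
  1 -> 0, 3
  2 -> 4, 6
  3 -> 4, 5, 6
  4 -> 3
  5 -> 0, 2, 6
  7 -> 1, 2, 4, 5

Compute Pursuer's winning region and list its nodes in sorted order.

A0 = {6, 8}
A1: add {0, 2} — 0 (Pursuer) has 0→6; 2 (Pursuer) has 2→6.
A2: add {5} — 5 (Evader): all of {0, 2, 6} already in.
A3 = A2; e.g. 1 (Evader) can still go to 3. Fixed point.
Pursuer's winning region = {0, 2, 5, 6, 8}.

0, 2, 5, 6, 8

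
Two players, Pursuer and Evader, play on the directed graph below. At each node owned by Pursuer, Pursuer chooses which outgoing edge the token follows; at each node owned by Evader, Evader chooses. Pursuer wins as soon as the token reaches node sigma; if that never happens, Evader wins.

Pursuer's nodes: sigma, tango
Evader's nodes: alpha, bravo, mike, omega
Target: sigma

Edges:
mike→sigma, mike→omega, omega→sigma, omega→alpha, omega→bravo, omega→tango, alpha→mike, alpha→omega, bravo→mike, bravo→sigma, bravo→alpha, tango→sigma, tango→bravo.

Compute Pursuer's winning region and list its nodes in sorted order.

A0 = {sigma}
A1: add {tango} — tango (Pursuer) has tango→sigma.
A2 = A1; e.g. mike (Evader) can still go to omega. Fixed point.
Pursuer's winning region = {sigma, tango}.

sigma, tango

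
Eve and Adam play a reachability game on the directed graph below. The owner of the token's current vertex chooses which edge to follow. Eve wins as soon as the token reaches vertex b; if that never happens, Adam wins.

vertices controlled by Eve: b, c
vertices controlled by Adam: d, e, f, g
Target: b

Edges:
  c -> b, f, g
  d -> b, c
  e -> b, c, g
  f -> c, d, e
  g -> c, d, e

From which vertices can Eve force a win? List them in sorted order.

b, c, d

A0 = {b}
A1: add {c} — c (Eve) has c→b.
A2: add {d} — d (Adam): all of {b, c} already in.
A3 = A2; e.g. e (Adam) can still go to g. Fixed point.
Eve's winning region = {b, c, d}.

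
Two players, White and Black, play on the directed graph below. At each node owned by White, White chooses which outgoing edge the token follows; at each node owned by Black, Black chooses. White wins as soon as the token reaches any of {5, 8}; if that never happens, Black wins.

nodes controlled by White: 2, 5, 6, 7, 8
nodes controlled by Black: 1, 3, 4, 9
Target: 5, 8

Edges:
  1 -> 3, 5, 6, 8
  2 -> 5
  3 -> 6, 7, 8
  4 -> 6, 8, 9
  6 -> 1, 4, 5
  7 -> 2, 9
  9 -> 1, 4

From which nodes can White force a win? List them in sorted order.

A0 = {5, 8}
A1: add {2, 6} — 2 (White) has 2→5; 6 (White) has 6→5.
A2: add {7} — 7 (White) has 7→2.
A3: add {3} — 3 (Black): all of {6, 7, 8} already in.
A4: add {1} — 1 (Black): all of {3, 5, 6, 8} already in.
A5 = A4; e.g. 4 (Black) can still go to 9. Fixed point.
White's winning region = {1, 2, 3, 5, 6, 7, 8}.

1, 2, 3, 5, 6, 7, 8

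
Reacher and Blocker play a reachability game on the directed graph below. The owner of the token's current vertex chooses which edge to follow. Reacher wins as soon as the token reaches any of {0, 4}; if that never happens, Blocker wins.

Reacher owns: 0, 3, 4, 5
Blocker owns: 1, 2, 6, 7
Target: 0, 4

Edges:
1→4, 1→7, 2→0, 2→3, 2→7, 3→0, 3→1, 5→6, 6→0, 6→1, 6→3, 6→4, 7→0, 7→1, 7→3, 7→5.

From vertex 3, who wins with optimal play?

Reacher

A0 = {0, 4}
A1: add {3} — 3 (Reacher) has 3→0.
A2 = A1; e.g. 1 (Blocker) can still go to 7. Fixed point.
3 ∈ A1, so Reacher can force the target.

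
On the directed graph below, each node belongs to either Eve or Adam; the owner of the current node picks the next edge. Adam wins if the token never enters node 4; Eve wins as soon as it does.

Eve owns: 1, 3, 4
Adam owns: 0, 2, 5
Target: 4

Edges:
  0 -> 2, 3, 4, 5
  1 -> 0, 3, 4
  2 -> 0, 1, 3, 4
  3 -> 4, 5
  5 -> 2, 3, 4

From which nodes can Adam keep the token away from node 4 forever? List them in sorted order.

0, 2, 5

A0 = {4}
A1: add {1, 3} — 1 (Eve) has 1→4; 3 (Eve) has 3→4.
A2 = A1; e.g. 0 (Adam) can still go to 2. Fixed point.
Eve's attractor = {1, 3, 4}; Adam avoids the target exactly from the complement.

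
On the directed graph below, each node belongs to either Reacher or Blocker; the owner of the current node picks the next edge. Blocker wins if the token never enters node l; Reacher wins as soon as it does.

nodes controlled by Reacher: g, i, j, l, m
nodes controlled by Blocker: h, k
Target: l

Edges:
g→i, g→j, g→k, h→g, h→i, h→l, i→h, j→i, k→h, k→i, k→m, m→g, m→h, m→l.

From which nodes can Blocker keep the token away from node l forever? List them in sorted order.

A0 = {l}
A1: add {m} — m (Reacher) has m→l.
A2 = A1; e.g. g (Reacher) has no edge into A1. Fixed point.
Reacher's attractor = {l, m}; Blocker avoids the target exactly from the complement.

g, h, i, j, k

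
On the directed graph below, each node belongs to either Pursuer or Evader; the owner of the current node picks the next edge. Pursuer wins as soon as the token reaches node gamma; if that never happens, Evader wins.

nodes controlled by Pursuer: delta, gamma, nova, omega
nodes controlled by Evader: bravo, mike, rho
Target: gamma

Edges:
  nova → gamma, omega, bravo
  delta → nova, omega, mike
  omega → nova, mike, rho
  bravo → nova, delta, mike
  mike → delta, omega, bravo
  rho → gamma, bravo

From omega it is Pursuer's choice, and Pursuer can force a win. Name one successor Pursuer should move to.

nova

A0 = {gamma}
A1: add {nova} — nova (Pursuer) has nova→gamma.
A2: add {delta, omega} — delta (Pursuer) has delta→nova; omega (Pursuer) has omega→nova.
A3 = A2; e.g. bravo (Evader) can still go to mike. Fixed point.
From omega, successor nova is in the attractor (rank 1); the other successors mike, rho are not.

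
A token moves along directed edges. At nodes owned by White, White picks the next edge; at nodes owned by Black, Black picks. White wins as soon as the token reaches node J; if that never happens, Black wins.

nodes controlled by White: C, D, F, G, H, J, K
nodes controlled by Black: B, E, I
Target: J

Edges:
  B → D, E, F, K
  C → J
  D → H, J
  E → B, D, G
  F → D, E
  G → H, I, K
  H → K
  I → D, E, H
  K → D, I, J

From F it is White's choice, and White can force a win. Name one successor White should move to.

D

A0 = {J}
A1: add {C, D, K} — C (White) has C→J; D (White) has D→J; K (White) has K→J.
A2: add {F, G, H} — F (White) has F→D; G (White) has G→K; H (White) has H→K.
A3 = A2; e.g. B (Black) can still go to E. Fixed point.
From F, successor D is in the attractor (rank 1); the other successor E is not.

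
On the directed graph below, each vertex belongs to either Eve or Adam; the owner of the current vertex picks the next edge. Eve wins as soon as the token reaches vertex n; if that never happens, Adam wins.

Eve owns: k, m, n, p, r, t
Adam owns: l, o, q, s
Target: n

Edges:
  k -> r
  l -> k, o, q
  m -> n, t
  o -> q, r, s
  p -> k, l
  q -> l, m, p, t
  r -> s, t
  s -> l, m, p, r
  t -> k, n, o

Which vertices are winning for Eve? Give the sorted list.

A0 = {n}
A1: add {m, t} — m (Eve) has m→n; t (Eve) has t→n.
A2: add {r} — r (Eve) has r→t.
A3: add {k} — k (Eve) has k→r.
A4: add {p} — p (Eve) has p→k.
A5 = A4; e.g. l (Adam) can still go to o. Fixed point.
Eve's winning region = {k, m, n, p, r, t}.

k, m, n, p, r, t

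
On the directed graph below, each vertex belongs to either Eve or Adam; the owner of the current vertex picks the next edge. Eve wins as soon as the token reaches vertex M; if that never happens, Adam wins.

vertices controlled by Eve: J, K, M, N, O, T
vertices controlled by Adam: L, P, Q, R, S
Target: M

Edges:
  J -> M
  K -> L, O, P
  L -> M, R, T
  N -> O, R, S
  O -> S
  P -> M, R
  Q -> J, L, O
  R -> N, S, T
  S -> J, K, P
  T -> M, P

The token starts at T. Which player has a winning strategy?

Eve

A0 = {M}
A1: add {J, T} — J (Eve) has J→M; T (Eve) has T→M.
A2 = A1; e.g. K (Eve) has no edge into A1. Fixed point.
T ∈ A1, so Eve can force the target.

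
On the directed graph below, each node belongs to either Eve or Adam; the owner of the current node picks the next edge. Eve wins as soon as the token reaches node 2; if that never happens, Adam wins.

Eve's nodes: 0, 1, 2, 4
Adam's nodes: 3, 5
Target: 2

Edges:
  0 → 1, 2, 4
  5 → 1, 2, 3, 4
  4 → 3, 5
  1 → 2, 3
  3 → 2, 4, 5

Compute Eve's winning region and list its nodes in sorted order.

A0 = {2}
A1: add {0, 1} — 0 (Eve) has 0→2; 1 (Eve) has 1→2.
A2 = A1; e.g. 3 (Adam) can still go to 4. Fixed point.
Eve's winning region = {0, 1, 2}.

0, 1, 2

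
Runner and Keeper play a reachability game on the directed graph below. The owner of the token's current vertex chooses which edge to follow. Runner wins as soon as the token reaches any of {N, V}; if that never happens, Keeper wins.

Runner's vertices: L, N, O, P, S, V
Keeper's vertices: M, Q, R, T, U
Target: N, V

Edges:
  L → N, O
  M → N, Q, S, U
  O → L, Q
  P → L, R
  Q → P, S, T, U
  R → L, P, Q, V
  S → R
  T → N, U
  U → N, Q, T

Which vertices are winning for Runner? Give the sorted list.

A0 = {N, V}
A1: add {L} — L (Runner) has L→N.
A2: add {O, P} — O (Runner) has O→L; P (Runner) has P→L.
A3 = A2; e.g. M (Keeper) can still go to Q. Fixed point.
Runner's winning region = {L, N, O, P, V}.

L, N, O, P, V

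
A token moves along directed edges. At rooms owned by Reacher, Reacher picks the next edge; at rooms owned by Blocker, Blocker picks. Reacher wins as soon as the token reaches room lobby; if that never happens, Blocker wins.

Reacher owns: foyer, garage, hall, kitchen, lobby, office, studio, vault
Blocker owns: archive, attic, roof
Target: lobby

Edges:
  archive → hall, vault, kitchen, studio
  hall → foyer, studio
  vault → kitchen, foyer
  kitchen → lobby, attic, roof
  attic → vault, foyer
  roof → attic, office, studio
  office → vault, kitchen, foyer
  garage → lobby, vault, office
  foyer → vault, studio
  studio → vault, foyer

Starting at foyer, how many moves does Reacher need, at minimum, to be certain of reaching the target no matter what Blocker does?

3

A0 = {lobby}
A1: add {garage, kitchen} — kitchen (Reacher) has kitchen→lobby; garage (Reacher) has garage→lobby.
A2: add {office, vault} — vault (Reacher) has vault→kitchen; office (Reacher) has office→kitchen.
A3: add {foyer, studio} — foyer (Reacher) has foyer→vault; studio (Reacher) has studio→vault.
foyer enters the attractor at level 3, so Reacher can force the target in 3 moves from there.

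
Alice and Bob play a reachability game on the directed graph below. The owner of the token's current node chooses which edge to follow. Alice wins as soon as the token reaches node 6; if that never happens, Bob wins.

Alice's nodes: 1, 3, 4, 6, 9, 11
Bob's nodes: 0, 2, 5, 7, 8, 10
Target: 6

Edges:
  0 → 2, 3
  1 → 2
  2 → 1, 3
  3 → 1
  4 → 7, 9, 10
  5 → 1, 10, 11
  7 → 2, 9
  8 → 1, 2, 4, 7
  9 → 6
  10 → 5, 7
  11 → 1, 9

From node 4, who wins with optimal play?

Alice

A0 = {6}
A1: add {9} — 9 (Alice) has 9→6.
A2: add {4, 11} — 4 (Alice) has 4→9; 11 (Alice) has 11→9.
A3 = A2; e.g. 0 (Bob) can still go to 2. Fixed point.
4 ∈ A2, so Alice can force the target.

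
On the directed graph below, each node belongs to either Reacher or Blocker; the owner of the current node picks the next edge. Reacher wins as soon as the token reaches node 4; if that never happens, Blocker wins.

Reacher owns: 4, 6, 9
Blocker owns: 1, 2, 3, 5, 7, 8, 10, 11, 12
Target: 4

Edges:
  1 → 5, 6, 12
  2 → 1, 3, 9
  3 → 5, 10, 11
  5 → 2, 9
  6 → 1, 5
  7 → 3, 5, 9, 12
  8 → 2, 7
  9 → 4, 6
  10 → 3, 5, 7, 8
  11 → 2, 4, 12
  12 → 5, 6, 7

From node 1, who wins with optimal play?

A0 = {4}
A1: add {9} — 9 (Reacher) has 9→4.
A2 = A1; e.g. 1 (Blocker) can still go to 5. Fixed point.
1 never enters the attractor, so Blocker can avoid the target forever.

Blocker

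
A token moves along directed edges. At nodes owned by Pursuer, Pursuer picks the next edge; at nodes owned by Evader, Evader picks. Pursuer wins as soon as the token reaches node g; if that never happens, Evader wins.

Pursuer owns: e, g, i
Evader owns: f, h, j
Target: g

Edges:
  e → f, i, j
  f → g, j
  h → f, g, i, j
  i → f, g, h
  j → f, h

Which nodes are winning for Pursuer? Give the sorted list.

A0 = {g}
A1: add {i} — i (Pursuer) has i→g.
A2: add {e} — e (Pursuer) has e→i.
A3 = A2; e.g. f (Evader) can still go to j. Fixed point.
Pursuer's winning region = {e, g, i}.

e, g, i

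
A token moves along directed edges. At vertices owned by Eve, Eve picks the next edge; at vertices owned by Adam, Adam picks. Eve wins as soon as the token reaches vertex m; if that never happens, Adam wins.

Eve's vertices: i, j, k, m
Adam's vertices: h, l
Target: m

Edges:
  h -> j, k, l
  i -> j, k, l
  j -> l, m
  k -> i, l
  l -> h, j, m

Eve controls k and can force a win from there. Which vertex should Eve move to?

A0 = {m}
A1: add {j} — j (Eve) has j→m.
A2: add {i} — i (Eve) has i→j.
A3: add {k} — k (Eve) has k→i.
A4 = A3; e.g. h (Adam) can still go to l. Fixed point.
From k, successor i is in the attractor (rank 2); the other successor l is not.

i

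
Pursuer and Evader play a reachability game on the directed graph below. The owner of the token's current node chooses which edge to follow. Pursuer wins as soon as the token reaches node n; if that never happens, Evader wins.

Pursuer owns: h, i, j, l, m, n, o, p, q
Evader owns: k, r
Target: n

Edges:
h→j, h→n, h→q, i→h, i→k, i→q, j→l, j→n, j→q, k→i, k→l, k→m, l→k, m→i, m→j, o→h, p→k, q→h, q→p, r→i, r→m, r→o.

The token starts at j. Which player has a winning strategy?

A0 = {n}
A1: add {h, j} — h (Pursuer) has h→n; j (Pursuer) has j→n.
j ∈ A1, so Pursuer can force the target.

Pursuer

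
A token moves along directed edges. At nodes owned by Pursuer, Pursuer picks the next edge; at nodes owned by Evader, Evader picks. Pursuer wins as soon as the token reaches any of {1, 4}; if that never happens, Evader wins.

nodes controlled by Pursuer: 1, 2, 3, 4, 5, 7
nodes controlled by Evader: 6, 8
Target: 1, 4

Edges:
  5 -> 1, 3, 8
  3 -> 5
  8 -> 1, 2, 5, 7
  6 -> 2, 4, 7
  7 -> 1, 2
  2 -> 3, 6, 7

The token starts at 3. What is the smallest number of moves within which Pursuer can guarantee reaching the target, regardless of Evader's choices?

2

A0 = {1, 4}
A1: add {5, 7} — 5 (Pursuer) has 5→1; 7 (Pursuer) has 7→1.
A2: add {2, 3} — 2 (Pursuer) has 2→7; 3 (Pursuer) has 3→5.
3 enters the attractor at level 2, so Pursuer can force the target in 2 moves from there.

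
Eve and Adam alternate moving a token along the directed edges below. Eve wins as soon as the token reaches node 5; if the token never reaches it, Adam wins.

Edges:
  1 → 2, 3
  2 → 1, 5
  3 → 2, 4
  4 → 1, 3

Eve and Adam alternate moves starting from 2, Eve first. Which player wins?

Eve

Track states (vertex, player-to-move).
A0 = {(5,Eve), (5,Adam)}
A1: add {(2,Eve)}.
(2,Eve) ∈ A1 ⇒ Eve forces the target.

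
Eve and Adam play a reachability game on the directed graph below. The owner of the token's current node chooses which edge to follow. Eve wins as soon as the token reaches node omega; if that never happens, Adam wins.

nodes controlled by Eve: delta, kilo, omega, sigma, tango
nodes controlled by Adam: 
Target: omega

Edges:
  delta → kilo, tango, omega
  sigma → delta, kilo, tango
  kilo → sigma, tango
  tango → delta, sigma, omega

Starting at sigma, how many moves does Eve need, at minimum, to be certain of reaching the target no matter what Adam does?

2

A0 = {omega}
A1: add {delta, tango} — delta (Eve) has delta→omega; tango (Eve) has tango→omega.
A2: add {kilo, sigma} — sigma (Eve) has sigma→delta; kilo (Eve) has kilo→tango.
A2 = all vertices. Fixed point.
sigma enters the attractor at level 2, so Eve can force the target in 2 moves from there.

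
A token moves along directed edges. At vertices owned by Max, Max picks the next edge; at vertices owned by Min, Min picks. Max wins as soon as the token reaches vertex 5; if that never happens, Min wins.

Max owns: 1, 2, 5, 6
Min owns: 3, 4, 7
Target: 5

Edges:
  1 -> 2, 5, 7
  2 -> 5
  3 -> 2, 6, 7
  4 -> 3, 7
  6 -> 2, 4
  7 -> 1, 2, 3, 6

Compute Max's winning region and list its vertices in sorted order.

A0 = {5}
A1: add {1, 2} — 1 (Max) has 1→5; 2 (Max) has 2→5.
A2: add {6} — 6 (Max) has 6→2.
A3 = A2; e.g. 3 (Min) can still go to 7. Fixed point.
Max's winning region = {1, 2, 5, 6}.

1, 2, 5, 6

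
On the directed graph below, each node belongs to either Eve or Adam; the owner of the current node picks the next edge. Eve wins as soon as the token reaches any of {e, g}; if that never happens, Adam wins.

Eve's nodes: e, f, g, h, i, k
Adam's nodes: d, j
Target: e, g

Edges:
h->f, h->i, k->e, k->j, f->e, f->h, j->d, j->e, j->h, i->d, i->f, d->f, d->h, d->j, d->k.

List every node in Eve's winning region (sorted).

A0 = {e, g}
A1: add {f, k} — f (Eve) has f→e; k (Eve) has k→e.
A2: add {h, i} — h (Eve) has h→f; i (Eve) has i→f.
A3 = A2; e.g. d (Adam) can still go to j. Fixed point.
Eve's winning region = {e, f, g, h, i, k}.

e, f, g, h, i, k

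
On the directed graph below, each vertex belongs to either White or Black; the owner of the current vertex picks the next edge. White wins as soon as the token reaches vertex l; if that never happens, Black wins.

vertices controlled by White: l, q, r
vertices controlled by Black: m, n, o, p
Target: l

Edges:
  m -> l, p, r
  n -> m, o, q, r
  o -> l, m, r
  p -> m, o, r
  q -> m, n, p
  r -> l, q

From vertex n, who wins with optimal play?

A0 = {l}
A1: add {r} — r (White) has r→l.
A2 = A1; e.g. m (Black) can still go to p. Fixed point.
n never enters the attractor, so Black can avoid the target forever.

Black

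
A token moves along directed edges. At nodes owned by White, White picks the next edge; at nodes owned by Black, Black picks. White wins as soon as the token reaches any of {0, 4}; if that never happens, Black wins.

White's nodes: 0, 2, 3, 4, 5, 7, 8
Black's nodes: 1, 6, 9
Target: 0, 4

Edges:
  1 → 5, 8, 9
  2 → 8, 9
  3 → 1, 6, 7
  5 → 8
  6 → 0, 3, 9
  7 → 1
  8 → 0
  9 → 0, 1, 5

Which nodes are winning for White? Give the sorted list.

0, 2, 4, 5, 8

A0 = {0, 4}
A1: add {8} — 8 (White) has 8→0.
A2: add {2, 5} — 2 (White) has 2→8; 5 (White) has 5→8.
A3 = A2; e.g. 1 (Black) can still go to 9. Fixed point.
White's winning region = {0, 2, 4, 5, 8}.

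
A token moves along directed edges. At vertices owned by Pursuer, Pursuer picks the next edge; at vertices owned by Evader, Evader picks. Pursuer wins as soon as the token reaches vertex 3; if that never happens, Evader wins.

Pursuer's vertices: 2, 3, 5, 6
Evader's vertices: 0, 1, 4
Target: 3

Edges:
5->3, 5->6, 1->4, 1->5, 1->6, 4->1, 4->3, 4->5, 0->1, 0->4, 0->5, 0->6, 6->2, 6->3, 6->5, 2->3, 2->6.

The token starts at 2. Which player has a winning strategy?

A0 = {3}
A1: add {2, 5, 6} — 2 (Pursuer) has 2→3; 5 (Pursuer) has 5→3; 6 (Pursuer) has 6→3.
A2 = A1; e.g. 0 (Evader) can still go to 1. Fixed point.
2 ∈ A1, so Pursuer can force the target.

Pursuer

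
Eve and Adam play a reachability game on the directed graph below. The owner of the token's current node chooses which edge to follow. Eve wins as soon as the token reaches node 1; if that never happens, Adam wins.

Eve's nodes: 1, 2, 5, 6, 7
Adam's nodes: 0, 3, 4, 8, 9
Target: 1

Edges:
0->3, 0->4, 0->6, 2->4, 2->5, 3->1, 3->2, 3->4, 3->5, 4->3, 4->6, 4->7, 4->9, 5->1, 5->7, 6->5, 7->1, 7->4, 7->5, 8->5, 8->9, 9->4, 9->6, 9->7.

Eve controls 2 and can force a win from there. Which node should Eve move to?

A0 = {1}
A1: add {5, 7} — 5 (Eve) has 5→1; 7 (Eve) has 7→1.
A2: add {2, 6} — 2 (Eve) has 2→5; 6 (Eve) has 6→5.
A3 = A2; e.g. 0 (Adam) can still go to 3. Fixed point.
From 2, successor 5 is in the attractor (rank 1); the other successor 4 is not.

5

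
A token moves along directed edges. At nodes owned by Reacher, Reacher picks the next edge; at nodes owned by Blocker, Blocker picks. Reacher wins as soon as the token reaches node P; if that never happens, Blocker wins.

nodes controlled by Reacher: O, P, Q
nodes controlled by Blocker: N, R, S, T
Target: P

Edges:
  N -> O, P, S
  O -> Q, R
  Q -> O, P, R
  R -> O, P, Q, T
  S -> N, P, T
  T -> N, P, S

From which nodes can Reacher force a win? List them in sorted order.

A0 = {P}
A1: add {Q} — Q (Reacher) has Q→P.
A2: add {O} — O (Reacher) has O→Q.
A3 = A2; e.g. N (Blocker) can still go to S. Fixed point.
Reacher's winning region = {O, P, Q}.

O, P, Q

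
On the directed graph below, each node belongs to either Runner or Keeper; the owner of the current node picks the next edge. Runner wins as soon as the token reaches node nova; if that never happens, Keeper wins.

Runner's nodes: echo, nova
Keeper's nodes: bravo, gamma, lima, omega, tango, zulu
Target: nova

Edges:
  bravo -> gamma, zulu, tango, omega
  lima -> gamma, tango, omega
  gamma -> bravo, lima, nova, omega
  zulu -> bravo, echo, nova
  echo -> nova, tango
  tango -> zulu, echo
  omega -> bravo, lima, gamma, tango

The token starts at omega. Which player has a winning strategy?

A0 = {nova}
A1: add {echo} — echo (Runner) has echo→nova.
A2 = A1; e.g. bravo (Keeper) can still go to gamma. Fixed point.
omega never enters the attractor, so Keeper can avoid the target forever.

Keeper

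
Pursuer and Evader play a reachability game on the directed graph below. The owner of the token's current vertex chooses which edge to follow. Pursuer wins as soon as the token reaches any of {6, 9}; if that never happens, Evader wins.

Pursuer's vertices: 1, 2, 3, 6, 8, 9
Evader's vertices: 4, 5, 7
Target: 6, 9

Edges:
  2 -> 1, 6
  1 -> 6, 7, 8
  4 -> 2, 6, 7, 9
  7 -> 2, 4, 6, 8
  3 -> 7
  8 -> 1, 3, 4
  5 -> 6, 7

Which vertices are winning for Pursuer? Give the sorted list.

1, 2, 6, 8, 9

A0 = {6, 9}
A1: add {1, 2} — 1 (Pursuer) has 1→6; 2 (Pursuer) has 2→6.
A2: add {8} — 8 (Pursuer) has 8→1.
A3 = A2; e.g. 3 (Pursuer) has no edge into A2. Fixed point.
Pursuer's winning region = {1, 2, 6, 8, 9}.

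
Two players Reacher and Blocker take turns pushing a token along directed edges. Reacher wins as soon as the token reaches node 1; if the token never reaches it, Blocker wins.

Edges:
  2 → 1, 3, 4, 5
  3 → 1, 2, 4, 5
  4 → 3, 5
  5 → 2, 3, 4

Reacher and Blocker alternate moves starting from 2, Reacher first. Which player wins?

Reacher

Track states (vertex, player-to-move).
A0 = {(1,Reacher), (1,Blocker)}
A1: add {(2,Reacher), (3,Reacher)}.
(2,Reacher) ∈ A1 ⇒ Reacher forces the target.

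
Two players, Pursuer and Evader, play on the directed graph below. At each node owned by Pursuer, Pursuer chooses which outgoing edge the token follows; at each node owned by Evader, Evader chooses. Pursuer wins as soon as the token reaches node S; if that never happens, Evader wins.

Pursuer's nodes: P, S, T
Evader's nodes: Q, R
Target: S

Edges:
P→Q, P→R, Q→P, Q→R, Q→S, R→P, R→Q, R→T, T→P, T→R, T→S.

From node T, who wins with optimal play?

A0 = {S}
A1: add {T} — T (Pursuer) has T→S.
A2 = A1; e.g. P (Pursuer) has no edge into A1. Fixed point.
T ∈ A1, so Pursuer can force the target.

Pursuer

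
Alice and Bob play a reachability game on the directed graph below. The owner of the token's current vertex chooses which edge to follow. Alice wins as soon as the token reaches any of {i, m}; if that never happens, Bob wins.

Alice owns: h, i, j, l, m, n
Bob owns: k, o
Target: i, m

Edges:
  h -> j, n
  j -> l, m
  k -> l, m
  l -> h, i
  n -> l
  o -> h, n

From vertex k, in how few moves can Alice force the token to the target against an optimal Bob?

2

A0 = {i, m}
A1: add {j, l} — j (Alice) has j→m; l (Alice) has l→i.
A2: add {h, k, n} — h (Alice) has h→j; k (Bob): all of {l, m} already in; n (Alice) has n→l.
k enters the attractor at level 2, so Alice can force the target in 2 moves from there.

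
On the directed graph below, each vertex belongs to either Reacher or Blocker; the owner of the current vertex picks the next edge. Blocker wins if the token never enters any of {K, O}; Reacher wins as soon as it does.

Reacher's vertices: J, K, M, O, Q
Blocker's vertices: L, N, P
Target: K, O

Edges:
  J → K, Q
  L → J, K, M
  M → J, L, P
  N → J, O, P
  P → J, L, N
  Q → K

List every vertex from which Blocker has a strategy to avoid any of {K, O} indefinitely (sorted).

A0 = {K, O}
A1: add {J, Q} — J (Reacher) has J→K; Q (Reacher) has Q→K.
A2: add {M} — M (Reacher) has M→J.
A3: add {L} — L (Blocker): all of {J, K, M} already in.
A4 = A3; e.g. N (Blocker) can still go to P. Fixed point.
Reacher's attractor = {J, K, L, M, O, Q}; Blocker avoids the target exactly from the complement.

N, P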